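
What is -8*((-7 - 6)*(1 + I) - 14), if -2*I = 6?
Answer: -96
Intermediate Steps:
I = -3 (I = -½*6 = -3)
-8*((-7 - 6)*(1 + I) - 14) = -8*((-7 - 6)*(1 - 3) - 14) = -8*(-13*(-2) - 14) = -8*(26 - 14) = -8*12 = -96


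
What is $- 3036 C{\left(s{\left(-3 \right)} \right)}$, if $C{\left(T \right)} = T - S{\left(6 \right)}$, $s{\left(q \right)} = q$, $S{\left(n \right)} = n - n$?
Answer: $9108$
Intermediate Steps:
$S{\left(n \right)} = 0$
$C{\left(T \right)} = T$ ($C{\left(T \right)} = T - 0 = T + 0 = T$)
$- 3036 C{\left(s{\left(-3 \right)} \right)} = \left(-3036\right) \left(-3\right) = 9108$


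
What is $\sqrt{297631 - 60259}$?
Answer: $2 \sqrt{59343} \approx 487.21$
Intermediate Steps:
$\sqrt{297631 - 60259} = \sqrt{237372} = 2 \sqrt{59343}$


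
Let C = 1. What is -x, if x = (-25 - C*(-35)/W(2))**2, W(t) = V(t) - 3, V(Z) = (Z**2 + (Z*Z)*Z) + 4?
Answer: -84100/169 ≈ -497.63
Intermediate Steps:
V(Z) = 4 + Z**2 + Z**3 (V(Z) = (Z**2 + Z**2*Z) + 4 = (Z**2 + Z**3) + 4 = 4 + Z**2 + Z**3)
W(t) = 1 + t**2 + t**3 (W(t) = (4 + t**2 + t**3) - 3 = 1 + t**2 + t**3)
x = 84100/169 (x = (-25 - 1*(-35)/(1 + 2**2 + 2**3))**2 = (-25 - (-35)/(1 + 4 + 8))**2 = (-25 - (-35)/13)**2 = (-25 - 1*(-35/13))**2 = (-25 + 35/13)**2 = (-290/13)**2 = 84100/169 ≈ 497.63)
-x = -1*84100/169 = -84100/169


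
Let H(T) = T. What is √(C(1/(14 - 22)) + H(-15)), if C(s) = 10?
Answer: I*√5 ≈ 2.2361*I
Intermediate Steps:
√(C(1/(14 - 22)) + H(-15)) = √(10 - 15) = √(-5) = I*√5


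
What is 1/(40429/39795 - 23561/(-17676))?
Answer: 234472140/550744333 ≈ 0.42574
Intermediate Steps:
1/(40429/39795 - 23561/(-17676)) = 1/(40429*(1/39795) - 23561*(-1/17676)) = 1/(40429/39795 + 23561/17676) = 1/(550744333/234472140) = 234472140/550744333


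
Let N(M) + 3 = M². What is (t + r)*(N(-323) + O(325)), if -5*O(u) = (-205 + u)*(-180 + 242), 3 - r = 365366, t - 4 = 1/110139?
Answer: -4138229390166200/110139 ≈ -3.7573e+10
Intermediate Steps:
t = 440557/110139 (t = 4 + 1/110139 = 440557/110139 ≈ 4.0000)
r = -365363 (r = 3 - 1*365366 = 3 - 365366 = -365363)
N(M) = -3 + M²
O(u) = 2542 - 62*u/5 (O(u) = -(-205 + u)*(-180 + 242)/5 = -(-205 + u)*62/5 = -(-12710 + 62*u)/5 = 2542 - 62*u/5)
(t + r)*(N(-323) + O(325)) = (440557/110139 - 365363)*((-3 + (-323)²) + (2542 - 62/5*325)) = -40240274900*((-3 + 104329) + (2542 - 4030))/110139 = -40240274900*(104326 - 1488)/110139 = -40240274900/110139*102838 = -4138229390166200/110139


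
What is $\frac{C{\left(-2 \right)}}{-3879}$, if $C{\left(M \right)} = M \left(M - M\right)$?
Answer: $0$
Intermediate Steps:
$C{\left(M \right)} = 0$ ($C{\left(M \right)} = M 0 = 0$)
$\frac{C{\left(-2 \right)}}{-3879} = \frac{0}{-3879} = 0 \left(- \frac{1}{3879}\right) = 0$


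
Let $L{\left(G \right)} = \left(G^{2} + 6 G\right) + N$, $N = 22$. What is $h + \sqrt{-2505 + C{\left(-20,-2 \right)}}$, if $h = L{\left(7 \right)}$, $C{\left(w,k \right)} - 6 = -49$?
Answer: $113 + 14 i \sqrt{13} \approx 113.0 + 50.478 i$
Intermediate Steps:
$C{\left(w,k \right)} = -43$ ($C{\left(w,k \right)} = 6 - 49 = -43$)
$L{\left(G \right)} = 22 + G^{2} + 6 G$ ($L{\left(G \right)} = \left(G^{2} + 6 G\right) + 22 = 22 + G^{2} + 6 G$)
$h = 113$ ($h = 22 + 7^{2} + 6 \cdot 7 = 22 + 49 + 42 = 113$)
$h + \sqrt{-2505 + C{\left(-20,-2 \right)}} = 113 + \sqrt{-2505 - 43} = 113 + \sqrt{-2548} = 113 + 14 i \sqrt{13}$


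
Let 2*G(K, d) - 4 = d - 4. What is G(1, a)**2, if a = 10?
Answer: 25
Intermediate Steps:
G(K, d) = d/2 (G(K, d) = 2 + (d - 4)/2 = 2 + (-4 + d)/2 = 2 + (-2 + d/2) = d/2)
G(1, a)**2 = ((1/2)*10)**2 = 5**2 = 25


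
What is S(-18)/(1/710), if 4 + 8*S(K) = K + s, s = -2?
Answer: -2130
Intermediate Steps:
S(K) = -3/4 + K/8 (S(K) = -1/2 + (K - 2)/8 = -1/2 + (-2 + K)/8 = -1/2 + (-1/4 + K/8) = -3/4 + K/8)
S(-18)/(1/710) = (-3/4 + (1/8)*(-18))/(1/710) = (-3/4 - 9/4)/(1/710) = -3*710 = -2130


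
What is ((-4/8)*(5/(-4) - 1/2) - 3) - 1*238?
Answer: -1921/8 ≈ -240.13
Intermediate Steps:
((-4/8)*(5/(-4) - 1/2) - 3) - 1*238 = ((-4*⅛)*(5*(-¼) - 1*½) - 3) - 238 = (-(-5/4 - ½)/2 - 3) - 238 = (-½*(-7/4) - 3) - 238 = (7/8 - 3) - 238 = -17/8 - 238 = -1921/8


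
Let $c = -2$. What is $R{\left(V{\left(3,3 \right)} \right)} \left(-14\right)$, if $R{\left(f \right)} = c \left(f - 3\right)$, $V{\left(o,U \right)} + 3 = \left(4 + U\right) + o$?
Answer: $112$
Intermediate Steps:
$V{\left(o,U \right)} = 1 + U + o$ ($V{\left(o,U \right)} = -3 + \left(\left(4 + U\right) + o\right) = -3 + \left(4 + U + o\right) = 1 + U + o$)
$R{\left(f \right)} = 6 - 2 f$ ($R{\left(f \right)} = - 2 \left(f - 3\right) = - 2 \left(-3 + f\right) = 6 - 2 f$)
$R{\left(V{\left(3,3 \right)} \right)} \left(-14\right) = \left(6 - 2 \left(1 + 3 + 3\right)\right) \left(-14\right) = \left(6 - 14\right) \left(-14\right) = \left(-8\right) \left(-14\right) = 112$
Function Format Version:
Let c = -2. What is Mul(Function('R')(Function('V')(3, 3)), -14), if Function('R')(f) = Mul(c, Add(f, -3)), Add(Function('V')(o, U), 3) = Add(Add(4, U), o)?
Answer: 112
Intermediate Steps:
Function('V')(o, U) = Add(1, U, o) (Function('V')(o, U) = Add(-3, Add(Add(4, U), o)) = Add(-3, Add(4, U, o)) = Add(1, U, o))
Function('R')(f) = Add(6, Mul(-2, f)) (Function('R')(f) = Mul(-2, Add(f, -3)) = Mul(-2, Add(-3, f)) = Add(6, Mul(-2, f)))
Mul(Function('R')(Function('V')(3, 3)), -14) = Mul(Add(6, Mul(-2, Add(1, 3, 3))), -14) = Mul(Add(6, Mul(-2, 7)), -14) = Mul(Add(6, -14), -14) = Mul(-8, -14) = 112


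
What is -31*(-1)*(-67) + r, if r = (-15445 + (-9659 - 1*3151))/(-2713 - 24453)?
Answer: -56395527/27166 ≈ -2076.0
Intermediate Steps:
r = 28255/27166 (r = (-15445 + (-9659 - 3151))/(-27166) = (-15445 - 12810)*(-1/27166) = -28255*(-1/27166) = 28255/27166 ≈ 1.0401)
-31*(-1)*(-67) + r = -31*(-1)*(-67) + 28255/27166 = 31*(-67) + 28255/27166 = -2077 + 28255/27166 = -56395527/27166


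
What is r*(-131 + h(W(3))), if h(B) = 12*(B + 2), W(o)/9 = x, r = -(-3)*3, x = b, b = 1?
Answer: 9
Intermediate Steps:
x = 1
r = 9 (r = -3*(-1)*3 = 3*3 = 9)
W(o) = 9 (W(o) = 9*1 = 9)
h(B) = 24 + 12*B (h(B) = 12*(2 + B) = 24 + 12*B)
r*(-131 + h(W(3))) = 9*(-131 + (24 + 12*9)) = 9*(-131 + (24 + 108)) = 9*(-131 + 132) = 9*1 = 9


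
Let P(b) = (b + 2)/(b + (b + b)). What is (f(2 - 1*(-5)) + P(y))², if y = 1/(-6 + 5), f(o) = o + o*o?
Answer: 27889/9 ≈ 3098.8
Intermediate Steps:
f(o) = o + o²
y = -1 (y = 1/(-1) = -1)
P(b) = (2 + b)/(3*b) (P(b) = (2 + b)/(b + 2*b) = (2 + b)/((3*b)) = (2 + b)*(1/(3*b)) = (2 + b)/(3*b))
(f(2 - 1*(-5)) + P(y))² = ((2 - 1*(-5))*(1 + (2 - 1*(-5))) + (⅓)*(2 - 1)/(-1))² = ((2 + 5)*(1 + (2 + 5)) + (⅓)*(-1)*1)² = (7*(1 + 7) - ⅓)² = (7*8 - ⅓)² = (56 - ⅓)² = (167/3)² = 27889/9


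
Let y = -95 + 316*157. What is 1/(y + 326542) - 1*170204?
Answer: -64006746035/376059 ≈ -1.7020e+5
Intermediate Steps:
y = 49517 (y = -95 + 49612 = 49517)
1/(y + 326542) - 1*170204 = 1/(49517 + 326542) - 1*170204 = 1/376059 - 170204 = -64006746035/376059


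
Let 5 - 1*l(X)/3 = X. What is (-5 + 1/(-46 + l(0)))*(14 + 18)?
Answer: -4992/31 ≈ -161.03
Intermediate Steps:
l(X) = 15 - 3*X
(-5 + 1/(-46 + l(0)))*(14 + 18) = (-5 + 1/(-46 + (15 - 3*0)))*(14 + 18) = (-5 + 1/(-46 + (15 + 0)))*32 = (-5 + 1/(-46 + 15))*32 = (-5 + 1/(-31))*32 = (-5 - 1/31)*32 = -156/31*32 = -4992/31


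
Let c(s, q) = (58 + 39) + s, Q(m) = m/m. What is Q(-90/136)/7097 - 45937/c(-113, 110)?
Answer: 326014905/113552 ≈ 2871.1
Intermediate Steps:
Q(m) = 1
c(s, q) = 97 + s
Q(-90/136)/7097 - 45937/c(-113, 110) = 1/7097 - 45937/(97 - 113) = 1*(1/7097) - 45937/(-16) = 1/7097 - 45937*(-1/16) = 1/7097 + 45937/16 = 326014905/113552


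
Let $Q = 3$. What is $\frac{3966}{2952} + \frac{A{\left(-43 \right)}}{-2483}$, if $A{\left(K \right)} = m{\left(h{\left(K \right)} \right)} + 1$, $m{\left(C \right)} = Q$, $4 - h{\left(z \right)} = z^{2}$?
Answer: $\frac{1639295}{1221636} \approx 1.3419$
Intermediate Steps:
$h{\left(z \right)} = 4 - z^{2}$
$m{\left(C \right)} = 3$
$A{\left(K \right)} = 4$ ($A{\left(K \right)} = 3 + 1 = 4$)
$\frac{3966}{2952} + \frac{A{\left(-43 \right)}}{-2483} = \frac{3966}{2952} + \frac{4}{-2483} = 3966 \cdot \frac{1}{2952} + 4 \left(- \frac{1}{2483}\right) = \frac{661}{492} - \frac{4}{2483} = \frac{1639295}{1221636}$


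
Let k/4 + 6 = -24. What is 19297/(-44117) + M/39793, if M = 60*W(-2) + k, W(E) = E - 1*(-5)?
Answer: -765238501/1755547781 ≈ -0.43590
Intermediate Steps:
k = -120 (k = -24 + 4*(-24) = -24 - 96 = -120)
W(E) = 5 + E (W(E) = E + 5 = 5 + E)
M = 60 (M = 60*(5 - 2) - 120 = 60*3 - 120 = 180 - 120 = 60)
19297/(-44117) + M/39793 = 19297/(-44117) + 60/39793 = 19297*(-1/44117) + 60*(1/39793) = -19297/44117 + 60/39793 = -765238501/1755547781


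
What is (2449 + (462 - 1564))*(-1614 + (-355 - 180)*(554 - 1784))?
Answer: 884219292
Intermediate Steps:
(2449 + (462 - 1564))*(-1614 + (-355 - 180)*(554 - 1784)) = (2449 - 1102)*(-1614 - 535*(-1230)) = 1347*(-1614 + 658050) = 1347*656436 = 884219292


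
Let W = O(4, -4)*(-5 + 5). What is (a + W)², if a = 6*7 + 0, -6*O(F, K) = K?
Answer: 1764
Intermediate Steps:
O(F, K) = -K/6
W = 0 (W = (-⅙*(-4))*(-5 + 5) = (⅔)*0 = 0)
a = 42 (a = 42 + 0 = 42)
(a + W)² = (42 + 0)² = 42² = 1764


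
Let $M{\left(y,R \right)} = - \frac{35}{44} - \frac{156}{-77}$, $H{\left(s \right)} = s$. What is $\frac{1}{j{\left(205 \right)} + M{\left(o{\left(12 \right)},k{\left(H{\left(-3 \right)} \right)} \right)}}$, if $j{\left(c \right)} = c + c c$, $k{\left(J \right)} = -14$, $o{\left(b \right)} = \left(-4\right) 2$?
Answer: $\frac{308}{13007219} \approx 2.3679 \cdot 10^{-5}$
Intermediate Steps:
$o{\left(b \right)} = -8$
$M{\left(y,R \right)} = \frac{379}{308}$ ($M{\left(y,R \right)} = \left(-35\right) \frac{1}{44} - - \frac{156}{77} = - \frac{35}{44} + \frac{156}{77} = \frac{379}{308}$)
$j{\left(c \right)} = c + c^{2}$
$\frac{1}{j{\left(205 \right)} + M{\left(o{\left(12 \right)},k{\left(H{\left(-3 \right)} \right)} \right)}} = \frac{1}{205 \left(1 + 205\right) + \frac{379}{308}} = \frac{1}{205 \cdot 206 + \frac{379}{308}} = \frac{1}{42230 + \frac{379}{308}} = \frac{1}{\frac{13007219}{308}} = \frac{308}{13007219}$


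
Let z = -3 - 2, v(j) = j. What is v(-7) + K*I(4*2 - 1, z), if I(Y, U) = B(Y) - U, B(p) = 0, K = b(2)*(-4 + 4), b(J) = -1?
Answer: -7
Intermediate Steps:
K = 0 (K = -(-4 + 4) = -1*0 = 0)
z = -5
I(Y, U) = -U (I(Y, U) = 0 - U = -U)
v(-7) + K*I(4*2 - 1, z) = -7 + 0*(-1*(-5)) = -7 + 0*5 = -7 + 0 = -7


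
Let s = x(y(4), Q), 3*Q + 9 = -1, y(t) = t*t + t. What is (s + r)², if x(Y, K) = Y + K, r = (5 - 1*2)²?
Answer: 5929/9 ≈ 658.78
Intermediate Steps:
y(t) = t + t² (y(t) = t² + t = t + t²)
Q = -10/3 (Q = -3 + (⅓)*(-1) = -3 - ⅓ = -10/3 ≈ -3.3333)
r = 9 (r = (5 - 2)² = 3² = 9)
x(Y, K) = K + Y
s = 50/3 (s = -10/3 + 4*(1 + 4) = -10/3 + 4*5 = -10/3 + 20 = 50/3 ≈ 16.667)
(s + r)² = (50/3 + 9)² = (77/3)² = 5929/9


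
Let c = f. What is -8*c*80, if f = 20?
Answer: -12800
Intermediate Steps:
c = 20
-8*c*80 = -8*20*80 = -160*80 = -12800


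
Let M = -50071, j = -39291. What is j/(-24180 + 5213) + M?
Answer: -949657366/18967 ≈ -50069.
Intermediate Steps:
j/(-24180 + 5213) + M = -39291/(-24180 + 5213) - 50071 = -39291/(-18967) - 50071 = -39291*(-1/18967) - 50071 = 39291/18967 - 50071 = -949657366/18967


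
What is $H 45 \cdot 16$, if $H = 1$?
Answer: $720$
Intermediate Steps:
$H 45 \cdot 16 = 1 \cdot 45 \cdot 16 = 45 \cdot 16 = 720$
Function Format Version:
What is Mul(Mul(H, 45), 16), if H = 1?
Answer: 720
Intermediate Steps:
Mul(Mul(H, 45), 16) = Mul(Mul(1, 45), 16) = Mul(45, 16) = 720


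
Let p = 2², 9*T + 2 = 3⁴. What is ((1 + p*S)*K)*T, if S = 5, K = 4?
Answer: 2212/3 ≈ 737.33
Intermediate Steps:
T = 79/9 (T = -2/9 + (⅑)*3⁴ = -2/9 + (⅑)*81 = -2/9 + 9 = 79/9 ≈ 8.7778)
p = 4
((1 + p*S)*K)*T = ((1 + 4*5)*4)*(79/9) = ((1 + 20)*4)*(79/9) = (21*4)*(79/9) = 84*(79/9) = 2212/3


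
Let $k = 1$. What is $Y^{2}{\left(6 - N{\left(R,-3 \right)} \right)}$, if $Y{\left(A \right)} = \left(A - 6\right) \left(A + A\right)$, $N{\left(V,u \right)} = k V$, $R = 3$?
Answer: $324$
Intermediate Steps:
$N{\left(V,u \right)} = V$ ($N{\left(V,u \right)} = 1 V = V$)
$Y{\left(A \right)} = 2 A \left(-6 + A\right)$ ($Y{\left(A \right)} = \left(-6 + A\right) 2 A = 2 A \left(-6 + A\right)$)
$Y^{2}{\left(6 - N{\left(R,-3 \right)} \right)} = \left(2 \left(6 - 3\right) \left(-6 + \left(6 - 3\right)\right)\right)^{2} = \left(2 \cdot 3 \left(-6 + 3\right)\right)^{2} = \left(2 \cdot 3 \left(-3\right)\right)^{2} = \left(-18\right)^{2} = 324$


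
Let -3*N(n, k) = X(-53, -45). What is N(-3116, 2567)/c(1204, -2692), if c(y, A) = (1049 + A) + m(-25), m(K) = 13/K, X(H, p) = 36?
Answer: 25/3424 ≈ 0.0073014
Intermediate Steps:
N(n, k) = -12 (N(n, k) = -1/3*36 = -12)
c(y, A) = 26212/25 + A (c(y, A) = (1049 + A) + 13/(-25) = (1049 + A) + 13*(-1/25) = (1049 + A) - 13/25 = 26212/25 + A)
N(-3116, 2567)/c(1204, -2692) = -12/(26212/25 - 2692) = -12/(-41088/25) = -12*(-25/41088) = 25/3424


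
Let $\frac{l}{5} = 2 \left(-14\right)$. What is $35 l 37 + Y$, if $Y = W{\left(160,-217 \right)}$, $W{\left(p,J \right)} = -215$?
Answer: $-181515$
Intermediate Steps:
$l = -140$ ($l = 5 \cdot 2 \left(-14\right) = 5 \left(-28\right) = -140$)
$Y = -215$
$35 l 37 + Y = 35 \left(-140\right) 37 - 215 = \left(-4900\right) 37 - 215 = -181300 - 215 = -181515$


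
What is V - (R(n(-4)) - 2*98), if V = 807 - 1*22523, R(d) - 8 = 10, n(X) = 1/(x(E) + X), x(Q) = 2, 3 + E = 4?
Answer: -21538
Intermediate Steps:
E = 1 (E = -3 + 4 = 1)
n(X) = 1/(2 + X)
R(d) = 18 (R(d) = 8 + 10 = 18)
V = -21716 (V = 807 - 22523 = -21716)
V - (R(n(-4)) - 2*98) = -21716 - (18 - 2*98) = -21716 - (18 - 196) = -21716 - 1*(-178) = -21716 + 178 = -21538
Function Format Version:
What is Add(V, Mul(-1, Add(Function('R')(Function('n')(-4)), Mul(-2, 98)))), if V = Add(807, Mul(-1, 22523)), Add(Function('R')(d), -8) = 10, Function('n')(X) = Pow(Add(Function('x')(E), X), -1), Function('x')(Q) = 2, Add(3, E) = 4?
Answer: -21538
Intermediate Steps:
E = 1 (E = Add(-3, 4) = 1)
Function('n')(X) = Pow(Add(2, X), -1)
Function('R')(d) = 18 (Function('R')(d) = Add(8, 10) = 18)
V = -21716 (V = Add(807, -22523) = -21716)
Add(V, Mul(-1, Add(Function('R')(Function('n')(-4)), Mul(-2, 98)))) = Add(-21716, Mul(-1, Add(18, Mul(-2, 98)))) = Add(-21716, Mul(-1, Add(18, -196))) = Add(-21716, Mul(-1, -178)) = Add(-21716, 178) = -21538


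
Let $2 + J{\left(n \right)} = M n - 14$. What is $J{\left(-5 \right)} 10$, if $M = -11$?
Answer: $390$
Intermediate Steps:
$J{\left(n \right)} = -16 - 11 n$ ($J{\left(n \right)} = -2 - \left(14 + 11 n\right) = -16 - 11 n$)
$J{\left(-5 \right)} 10 = \left(-16 - -55\right) 10 = \left(-16 + 55\right) 10 = 39 \cdot 10 = 390$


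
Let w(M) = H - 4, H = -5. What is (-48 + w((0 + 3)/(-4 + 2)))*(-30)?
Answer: 1710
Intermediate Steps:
w(M) = -9 (w(M) = -5 - 4 = -9)
(-48 + w((0 + 3)/(-4 + 2)))*(-30) = (-48 - 9)*(-30) = -57*(-30) = 1710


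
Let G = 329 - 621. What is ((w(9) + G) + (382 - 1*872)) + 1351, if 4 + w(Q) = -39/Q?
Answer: 1682/3 ≈ 560.67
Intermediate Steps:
w(Q) = -4 - 39/Q
G = -292
((w(9) + G) + (382 - 1*872)) + 1351 = (((-4 - 39/9) - 292) + (382 - 1*872)) + 1351 = (((-4 - 39*1/9) - 292) + (382 - 872)) + 1351 = (((-4 - 13/3) - 292) - 490) + 1351 = ((-25/3 - 292) - 490) + 1351 = (-901/3 - 490) + 1351 = -2371/3 + 1351 = 1682/3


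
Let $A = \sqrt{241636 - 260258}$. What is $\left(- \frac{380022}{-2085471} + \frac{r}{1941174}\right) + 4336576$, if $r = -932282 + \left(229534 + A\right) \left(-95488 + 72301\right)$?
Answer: $\frac{974694204455703244}{224903449053} - \frac{7729 i \sqrt{18622}}{647058} \approx 4.3338 \cdot 10^{6} - 1.63 i$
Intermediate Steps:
$A = i \sqrt{18622}$ ($A = \sqrt{-18622} = i \sqrt{18622} \approx 136.46 i$)
$r = -5323137140 - 23187 i \sqrt{18622}$ ($r = -932282 + \left(229534 + i \sqrt{18622}\right) \left(-95488 + 72301\right) = -932282 + \left(229534 + i \sqrt{18622}\right) \left(-23187\right) = -932282 - \left(5322204858 + 23187 i \sqrt{18622}\right) = -5323137140 - 23187 i \sqrt{18622} \approx -5.3231 \cdot 10^{9} - 3.1642 \cdot 10^{6} i$)
$\left(- \frac{380022}{-2085471} + \frac{r}{1941174}\right) + 4336576 = \left(- \frac{380022}{-2085471} + \frac{-5323137140 - 23187 i \sqrt{18622}}{1941174}\right) + 4336576 = \left(\left(-380022\right) \left(- \frac{1}{2085471}\right) + \left(-5323137140 - 23187 i \sqrt{18622}\right) \frac{1}{1941174}\right) + 4336576 = \left(\frac{126674}{695157} - \left(\frac{2661568570}{970587} + \frac{7729 i \sqrt{18622}}{647058}\right)\right) + 4336576 = \left(- \frac{616695024759284}{224903449053} - \frac{7729 i \sqrt{18622}}{647058}\right) + 4336576 = \frac{974694204455703244}{224903449053} - \frac{7729 i \sqrt{18622}}{647058}$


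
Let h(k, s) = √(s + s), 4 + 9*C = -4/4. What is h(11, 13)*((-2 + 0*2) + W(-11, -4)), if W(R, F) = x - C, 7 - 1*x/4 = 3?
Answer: 131*√26/9 ≈ 74.219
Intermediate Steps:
x = 16 (x = 28 - 4*3 = 28 - 12 = 16)
C = -5/9 (C = -4/9 + (-4/4)/9 = -4/9 + (-4*¼)/9 = -4/9 + (⅑)*(-1) = -4/9 - ⅑ = -5/9 ≈ -0.55556)
W(R, F) = 149/9 (W(R, F) = 16 - 1*(-5/9) = 16 + 5/9 = 149/9)
h(k, s) = √2*√s (h(k, s) = √(2*s) = √2*√s)
h(11, 13)*((-2 + 0*2) + W(-11, -4)) = (√2*√13)*((-2 + 0*2) + 149/9) = √26*((-2 + 0) + 149/9) = √26*(-2 + 149/9) = √26*(131/9) = 131*√26/9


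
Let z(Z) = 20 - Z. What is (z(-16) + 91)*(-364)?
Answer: -46228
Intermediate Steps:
(z(-16) + 91)*(-364) = ((20 - 1*(-16)) + 91)*(-364) = ((20 + 16) + 91)*(-364) = (36 + 91)*(-364) = 127*(-364) = -46228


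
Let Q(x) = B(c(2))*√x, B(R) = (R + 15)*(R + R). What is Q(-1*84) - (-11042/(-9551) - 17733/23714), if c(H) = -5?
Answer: -92482105/226492414 - 200*I*√21 ≈ -0.40832 - 916.52*I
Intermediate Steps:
B(R) = 2*R*(15 + R) (B(R) = (15 + R)*(2*R) = 2*R*(15 + R))
Q(x) = -100*√x (Q(x) = (2*(-5)*(15 - 5))*√x = (2*(-5)*10)*√x = -100*√x)
Q(-1*84) - (-11042/(-9551) - 17733/23714) = -100*2*I*√21 - (-11042/(-9551) - 17733/23714) = -200*I*√21 - (-11042*(-1/9551) - 17733*1/23714) = -200*I*√21 - (11042/9551 - 17733/23714) = -200*I*√21 - 1*92482105/226492414 = -200*I*√21 - 92482105/226492414 = -92482105/226492414 - 200*I*√21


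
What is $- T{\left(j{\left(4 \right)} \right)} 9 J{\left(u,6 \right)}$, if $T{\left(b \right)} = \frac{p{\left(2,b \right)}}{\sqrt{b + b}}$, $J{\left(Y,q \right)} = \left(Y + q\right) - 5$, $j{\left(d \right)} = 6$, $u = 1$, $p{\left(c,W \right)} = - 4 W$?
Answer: $72 \sqrt{3} \approx 124.71$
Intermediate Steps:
$J{\left(Y,q \right)} = -5 + Y + q$
$T{\left(b \right)} = - 2 \sqrt{2} \sqrt{b}$ ($T{\left(b \right)} = \frac{\left(-4\right) b}{\sqrt{b + b}} = \frac{\left(-4\right) b}{\sqrt{2 b}} = \frac{\left(-4\right) b}{\sqrt{2} \sqrt{b}} = - 4 b \frac{\sqrt{2}}{2 \sqrt{b}} = - 2 \sqrt{2} \sqrt{b}$)
$- T{\left(j{\left(4 \right)} \right)} 9 J{\left(u,6 \right)} = - \left(-2\right) \sqrt{2} \sqrt{6} \cdot 9 \left(-5 + 1 + 6\right) = - \left(-4\right) \sqrt{3} \cdot 9 \cdot 2 = 4 \sqrt{3} \cdot 9 \cdot 2 = 36 \sqrt{3} \cdot 2 = 72 \sqrt{3}$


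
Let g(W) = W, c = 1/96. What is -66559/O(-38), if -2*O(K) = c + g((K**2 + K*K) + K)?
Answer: 12779328/273601 ≈ 46.708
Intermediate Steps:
c = 1/96 ≈ 0.010417
O(K) = -1/192 - K**2 - K/2 (O(K) = -(1/96 + ((K**2 + K*K) + K))/2 = -(1/96 + ((K**2 + K**2) + K))/2 = -(1/96 + (2*K**2 + K))/2 = -(1/96 + (K + 2*K**2))/2 = -(1/96 + K + 2*K**2)/2 = -1/192 - K**2 - K/2)
-66559/O(-38) = -66559/(-1/192 - 1*(-38)**2 - 1/2*(-38)) = -66559/(-1/192 - 1*1444 + 19) = -66559/(-1/192 - 1444 + 19) = -66559/(-273601/192) = -66559*(-192/273601) = 12779328/273601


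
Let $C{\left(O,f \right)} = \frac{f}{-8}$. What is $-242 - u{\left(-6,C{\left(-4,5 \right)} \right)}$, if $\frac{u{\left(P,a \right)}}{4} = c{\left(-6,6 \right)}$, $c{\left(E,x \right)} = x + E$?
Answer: $-242$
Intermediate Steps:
$c{\left(E,x \right)} = E + x$
$C{\left(O,f \right)} = - \frac{f}{8}$ ($C{\left(O,f \right)} = f \left(- \frac{1}{8}\right) = - \frac{f}{8}$)
$u{\left(P,a \right)} = 0$ ($u{\left(P,a \right)} = 4 \left(-6 + 6\right) = 4 \cdot 0 = 0$)
$-242 - u{\left(-6,C{\left(-4,5 \right)} \right)} = -242 - 0 = -242 + 0 = -242$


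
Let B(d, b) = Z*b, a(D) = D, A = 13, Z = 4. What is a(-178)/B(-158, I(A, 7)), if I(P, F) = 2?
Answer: -89/4 ≈ -22.250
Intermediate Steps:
B(d, b) = 4*b
a(-178)/B(-158, I(A, 7)) = -178/(4*2) = -178/8 = -178*⅛ = -89/4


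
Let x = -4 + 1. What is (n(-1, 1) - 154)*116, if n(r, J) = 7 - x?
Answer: -16704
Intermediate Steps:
x = -3
n(r, J) = 10 (n(r, J) = 7 - 1*(-3) = 7 + 3 = 10)
(n(-1, 1) - 154)*116 = (10 - 154)*116 = -144*116 = -16704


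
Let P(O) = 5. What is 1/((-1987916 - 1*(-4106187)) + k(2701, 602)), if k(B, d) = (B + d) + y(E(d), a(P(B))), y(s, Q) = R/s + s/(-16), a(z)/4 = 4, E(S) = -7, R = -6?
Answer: 112/237616433 ≈ 4.7135e-7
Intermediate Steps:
a(z) = 16 (a(z) = 4*4 = 16)
y(s, Q) = -6/s - s/16 (y(s, Q) = -6/s + s/(-16) = -6/s + s*(-1/16) = -6/s - s/16)
k(B, d) = 145/112 + B + d (k(B, d) = (B + d) + (-6/(-7) - 1/16*(-7)) = (B + d) + (-6*(-1/7) + 7/16) = (B + d) + (6/7 + 7/16) = (B + d) + 145/112 = 145/112 + B + d)
1/((-1987916 - 1*(-4106187)) + k(2701, 602)) = 1/((-1987916 - 1*(-4106187)) + (145/112 + 2701 + 602)) = 1/((-1987916 + 4106187) + 370081/112) = 1/(2118271 + 370081/112) = 1/(237616433/112) = 112/237616433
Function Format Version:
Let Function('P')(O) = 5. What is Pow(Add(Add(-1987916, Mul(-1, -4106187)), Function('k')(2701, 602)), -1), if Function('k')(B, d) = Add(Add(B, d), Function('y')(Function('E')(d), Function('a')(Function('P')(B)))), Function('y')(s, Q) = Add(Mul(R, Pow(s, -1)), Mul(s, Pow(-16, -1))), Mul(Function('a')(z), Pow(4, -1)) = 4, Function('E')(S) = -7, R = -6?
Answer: Rational(112, 237616433) ≈ 4.7135e-7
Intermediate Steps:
Function('a')(z) = 16 (Function('a')(z) = Mul(4, 4) = 16)
Function('y')(s, Q) = Add(Mul(-6, Pow(s, -1)), Mul(Rational(-1, 16), s)) (Function('y')(s, Q) = Add(Mul(-6, Pow(s, -1)), Mul(s, Pow(-16, -1))) = Add(Mul(-6, Pow(s, -1)), Mul(s, Rational(-1, 16))) = Add(Mul(-6, Pow(s, -1)), Mul(Rational(-1, 16), s)))
Function('k')(B, d) = Add(Rational(145, 112), B, d) (Function('k')(B, d) = Add(Add(B, d), Add(Mul(-6, Pow(-7, -1)), Mul(Rational(-1, 16), -7))) = Add(Add(B, d), Add(Mul(-6, Rational(-1, 7)), Rational(7, 16))) = Add(Add(B, d), Add(Rational(6, 7), Rational(7, 16))) = Add(Add(B, d), Rational(145, 112)) = Add(Rational(145, 112), B, d))
Pow(Add(Add(-1987916, Mul(-1, -4106187)), Function('k')(2701, 602)), -1) = Pow(Add(Add(-1987916, Mul(-1, -4106187)), Add(Rational(145, 112), 2701, 602)), -1) = Pow(Add(Add(-1987916, 4106187), Rational(370081, 112)), -1) = Pow(Add(2118271, Rational(370081, 112)), -1) = Pow(Rational(237616433, 112), -1) = Rational(112, 237616433)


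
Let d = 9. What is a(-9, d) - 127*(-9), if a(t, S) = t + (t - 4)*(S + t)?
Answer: 1134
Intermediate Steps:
a(t, S) = t + (-4 + t)*(S + t)
a(-9, d) - 127*(-9) = ((-9)² - 4*9 - 3*(-9) + 9*(-9)) - 127*(-9) = (81 - 36 + 27 - 81) + 1143 = -9 + 1143 = 1134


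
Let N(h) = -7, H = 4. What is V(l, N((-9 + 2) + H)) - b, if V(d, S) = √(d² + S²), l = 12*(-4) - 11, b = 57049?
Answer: -57049 + √3530 ≈ -56990.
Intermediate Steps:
l = -59 (l = -48 - 11 = -59)
V(d, S) = √(S² + d²)
V(l, N((-9 + 2) + H)) - b = √((-7)² + (-59)²) - 1*57049 = √(49 + 3481) - 57049 = √3530 - 57049 = -57049 + √3530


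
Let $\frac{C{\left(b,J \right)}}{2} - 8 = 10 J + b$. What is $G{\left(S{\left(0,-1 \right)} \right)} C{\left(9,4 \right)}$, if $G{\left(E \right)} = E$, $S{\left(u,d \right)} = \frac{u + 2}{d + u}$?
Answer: $-228$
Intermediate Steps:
$C{\left(b,J \right)} = 16 + 2 b + 20 J$ ($C{\left(b,J \right)} = 16 + 2 \left(10 J + b\right) = 16 + 2 \left(b + 10 J\right) = 16 + \left(2 b + 20 J\right) = 16 + 2 b + 20 J$)
$S{\left(u,d \right)} = \frac{2 + u}{d + u}$
$G{\left(S{\left(0,-1 \right)} \right)} C{\left(9,4 \right)} = \frac{2 + 0}{-1 + 0} \left(16 + 2 \cdot 9 + 20 \cdot 4\right) = \frac{1}{-1} \cdot 2 \left(16 + 18 + 80\right) = \left(-1\right) 2 \cdot 114 = \left(-2\right) 114 = -228$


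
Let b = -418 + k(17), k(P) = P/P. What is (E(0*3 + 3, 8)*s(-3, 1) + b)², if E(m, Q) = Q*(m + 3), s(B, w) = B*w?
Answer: 314721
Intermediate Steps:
k(P) = 1
b = -417 (b = -418 + 1 = -417)
E(m, Q) = Q*(3 + m)
(E(0*3 + 3, 8)*s(-3, 1) + b)² = ((8*(3 + (0*3 + 3)))*(-3*1) - 417)² = ((8*(3 + (0 + 3)))*(-3) - 417)² = ((8*(3 + 3))*(-3) - 417)² = ((8*6)*(-3) - 417)² = (48*(-3) - 417)² = (-144 - 417)² = (-561)² = 314721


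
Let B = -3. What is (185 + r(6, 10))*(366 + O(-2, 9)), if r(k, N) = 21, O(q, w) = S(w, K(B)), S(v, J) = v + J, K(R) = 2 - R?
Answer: 78280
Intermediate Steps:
S(v, J) = J + v
O(q, w) = 5 + w (O(q, w) = (2 - 1*(-3)) + w = (2 + 3) + w = 5 + w)
(185 + r(6, 10))*(366 + O(-2, 9)) = (185 + 21)*(366 + (5 + 9)) = 206*(366 + 14) = 206*380 = 78280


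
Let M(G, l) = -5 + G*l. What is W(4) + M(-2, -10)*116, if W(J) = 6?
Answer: 1746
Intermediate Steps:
W(4) + M(-2, -10)*116 = 6 + (-5 - 2*(-10))*116 = 6 + (-5 + 20)*116 = 6 + 15*116 = 6 + 1740 = 1746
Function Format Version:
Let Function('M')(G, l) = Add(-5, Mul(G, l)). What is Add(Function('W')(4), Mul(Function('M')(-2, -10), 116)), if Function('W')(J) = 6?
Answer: 1746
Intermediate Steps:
Add(Function('W')(4), Mul(Function('M')(-2, -10), 116)) = Add(6, Mul(Add(-5, Mul(-2, -10)), 116)) = Add(6, Mul(Add(-5, 20), 116)) = Add(6, Mul(15, 116)) = Add(6, 1740) = 1746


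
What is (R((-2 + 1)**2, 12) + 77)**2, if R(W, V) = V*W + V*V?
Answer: 54289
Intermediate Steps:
R(W, V) = V**2 + V*W (R(W, V) = V*W + V**2 = V**2 + V*W)
(R((-2 + 1)**2, 12) + 77)**2 = (12*(12 + (-2 + 1)**2) + 77)**2 = (12*(12 + (-1)**2) + 77)**2 = (12*(12 + 1) + 77)**2 = (12*13 + 77)**2 = (156 + 77)**2 = 233**2 = 54289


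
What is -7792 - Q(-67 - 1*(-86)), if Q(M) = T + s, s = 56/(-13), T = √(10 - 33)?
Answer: -101240/13 - I*√23 ≈ -7787.7 - 4.7958*I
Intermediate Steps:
T = I*√23 (T = √(-23) = I*√23 ≈ 4.7958*I)
s = -56/13 (s = 56*(-1/13) = -56/13 ≈ -4.3077)
Q(M) = -56/13 + I*√23 (Q(M) = I*√23 - 56/13 = -56/13 + I*√23)
-7792 - Q(-67 - 1*(-86)) = -7792 - (-56/13 + I*√23) = -7792 + (56/13 - I*√23) = -101240/13 - I*√23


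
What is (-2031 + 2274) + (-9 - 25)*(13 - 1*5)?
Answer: -29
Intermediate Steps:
(-2031 + 2274) + (-9 - 25)*(13 - 1*5) = 243 - 34*(13 - 5) = 243 - 34*8 = 243 - 272 = -29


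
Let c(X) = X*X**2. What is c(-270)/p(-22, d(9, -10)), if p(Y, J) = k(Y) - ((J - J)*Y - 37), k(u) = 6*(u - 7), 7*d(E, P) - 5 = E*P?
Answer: 19683000/137 ≈ 1.4367e+5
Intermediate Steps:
d(E, P) = 5/7 + E*P/7 (d(E, P) = 5/7 + (E*P)/7 = 5/7 + E*P/7)
k(u) = -42 + 6*u (k(u) = 6*(-7 + u) = -42 + 6*u)
c(X) = X**3
p(Y, J) = -5 + 6*Y (p(Y, J) = (-42 + 6*Y) - ((J - J)*Y - 37) = (-42 + 6*Y) - (0*Y - 37) = (-42 + 6*Y) - (0 - 37) = (-42 + 6*Y) - 1*(-37) = (-42 + 6*Y) + 37 = -5 + 6*Y)
c(-270)/p(-22, d(9, -10)) = (-270)**3/(-5 + 6*(-22)) = -19683000/(-5 - 132) = -19683000/(-137) = -19683000*(-1/137) = 19683000/137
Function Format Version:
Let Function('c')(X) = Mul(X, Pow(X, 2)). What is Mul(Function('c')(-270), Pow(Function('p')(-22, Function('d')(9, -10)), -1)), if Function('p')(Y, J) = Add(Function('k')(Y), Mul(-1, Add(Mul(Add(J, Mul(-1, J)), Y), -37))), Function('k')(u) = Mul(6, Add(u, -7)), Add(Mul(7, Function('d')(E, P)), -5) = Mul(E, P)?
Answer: Rational(19683000, 137) ≈ 1.4367e+5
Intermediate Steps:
Function('d')(E, P) = Add(Rational(5, 7), Mul(Rational(1, 7), E, P)) (Function('d')(E, P) = Add(Rational(5, 7), Mul(Rational(1, 7), Mul(E, P))) = Add(Rational(5, 7), Mul(Rational(1, 7), E, P)))
Function('k')(u) = Add(-42, Mul(6, u)) (Function('k')(u) = Mul(6, Add(-7, u)) = Add(-42, Mul(6, u)))
Function('c')(X) = Pow(X, 3)
Function('p')(Y, J) = Add(-5, Mul(6, Y)) (Function('p')(Y, J) = Add(Add(-42, Mul(6, Y)), Mul(-1, Add(Mul(Add(J, Mul(-1, J)), Y), -37))) = Add(Add(-42, Mul(6, Y)), Mul(-1, Add(Mul(0, Y), -37))) = Add(Add(-42, Mul(6, Y)), Mul(-1, Add(0, -37))) = Add(Add(-42, Mul(6, Y)), Mul(-1, -37)) = Add(Add(-42, Mul(6, Y)), 37) = Add(-5, Mul(6, Y)))
Mul(Function('c')(-270), Pow(Function('p')(-22, Function('d')(9, -10)), -1)) = Mul(Pow(-270, 3), Pow(Add(-5, Mul(6, -22)), -1)) = Mul(-19683000, Pow(Add(-5, -132), -1)) = Mul(-19683000, Pow(-137, -1)) = Mul(-19683000, Rational(-1, 137)) = Rational(19683000, 137)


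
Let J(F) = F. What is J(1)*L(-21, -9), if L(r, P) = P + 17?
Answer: 8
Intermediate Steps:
L(r, P) = 17 + P
J(1)*L(-21, -9) = 1*(17 - 9) = 1*8 = 8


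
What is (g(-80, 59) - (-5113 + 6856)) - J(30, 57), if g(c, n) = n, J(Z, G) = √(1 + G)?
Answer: -1684 - √58 ≈ -1691.6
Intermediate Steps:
(g(-80, 59) - (-5113 + 6856)) - J(30, 57) = (59 - (-5113 + 6856)) - √(1 + 57) = (59 - 1*1743) - √58 = (59 - 1743) - √58 = -1684 - √58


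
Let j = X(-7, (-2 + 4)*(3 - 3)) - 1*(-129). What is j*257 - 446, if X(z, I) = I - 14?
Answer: 29109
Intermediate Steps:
X(z, I) = -14 + I
j = 115 (j = (-14 + (-2 + 4)*(3 - 3)) - 1*(-129) = (-14 + 2*0) + 129 = (-14 + 0) + 129 = -14 + 129 = 115)
j*257 - 446 = 115*257 - 446 = 29555 - 446 = 29109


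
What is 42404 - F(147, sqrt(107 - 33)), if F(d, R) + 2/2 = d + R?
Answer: 42258 - sqrt(74) ≈ 42249.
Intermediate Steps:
F(d, R) = -1 + R + d (F(d, R) = -1 + (d + R) = -1 + (R + d) = -1 + R + d)
42404 - F(147, sqrt(107 - 33)) = 42404 - (-1 + sqrt(107 - 33) + 147) = 42404 - (-1 + sqrt(74) + 147) = 42404 - (146 + sqrt(74)) = 42404 + (-146 - sqrt(74)) = 42258 - sqrt(74)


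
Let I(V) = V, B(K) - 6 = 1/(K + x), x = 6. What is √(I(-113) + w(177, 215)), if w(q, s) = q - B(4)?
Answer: √5790/10 ≈ 7.6092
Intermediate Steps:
B(K) = 6 + 1/(6 + K) (B(K) = 6 + 1/(K + 6) = 6 + 1/(6 + K))
w(q, s) = -61/10 + q (w(q, s) = q - (37 + 6*4)/(6 + 4) = q - (37 + 24)/10 = q - 61/10 = -61/10 + q)
√(I(-113) + w(177, 215)) = √(-113 + (-61/10 + 177)) = √(-113 + 1709/10) = √(579/10) = √5790/10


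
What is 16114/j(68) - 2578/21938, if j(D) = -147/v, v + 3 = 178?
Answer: -631269817/32907 ≈ -19183.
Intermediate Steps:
v = 175 (v = -3 + 178 = 175)
j(D) = -21/25 (j(D) = -147/175 = -147*1/175 = -21/25)
16114/j(68) - 2578/21938 = 16114/(-21/25) - 2578/21938 = 16114*(-25/21) - 2578*1/21938 = -57550/3 - 1289/10969 = -631269817/32907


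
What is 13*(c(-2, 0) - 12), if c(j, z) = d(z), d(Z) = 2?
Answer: -130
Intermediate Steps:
c(j, z) = 2
13*(c(-2, 0) - 12) = 13*(2 - 12) = 13*(-10) = -130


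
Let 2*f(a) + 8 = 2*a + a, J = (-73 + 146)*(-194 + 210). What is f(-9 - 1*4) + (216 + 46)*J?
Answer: 611985/2 ≈ 3.0599e+5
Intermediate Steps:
J = 1168 (J = 73*16 = 1168)
f(a) = -4 + 3*a/2 (f(a) = -4 + (2*a + a)/2 = -4 + (3*a)/2 = -4 + 3*a/2)
f(-9 - 1*4) + (216 + 46)*J = (-4 + 3*(-9 - 1*4)/2) + (216 + 46)*1168 = (-4 + 3*(-9 - 4)/2) + 262*1168 = (-4 + (3/2)*(-13)) + 306016 = (-4 - 39/2) + 306016 = -47/2 + 306016 = 611985/2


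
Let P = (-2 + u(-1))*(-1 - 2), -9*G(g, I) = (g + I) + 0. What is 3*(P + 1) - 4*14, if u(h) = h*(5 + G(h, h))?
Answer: 12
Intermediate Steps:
G(g, I) = -I/9 - g/9 (G(g, I) = -((g + I) + 0)/9 = -((I + g) + 0)/9 = -(I + g)/9 = -I/9 - g/9)
u(h) = h*(5 - 2*h/9) (u(h) = h*(5 + (-h/9 - h/9)) = h*(5 - 2*h/9))
P = 65/3 (P = (-2 + (1/9)*(-1)*(45 - 2*(-1)))*(-1 - 2) = (-2 + (1/9)*(-1)*(45 + 2))*(-3) = (-2 + (1/9)*(-1)*47)*(-3) = (-2 - 47/9)*(-3) = -65/9*(-3) = 65/3 ≈ 21.667)
3*(P + 1) - 4*14 = 3*(65/3 + 1) - 4*14 = 3*(68/3) - 56 = 68 - 56 = 12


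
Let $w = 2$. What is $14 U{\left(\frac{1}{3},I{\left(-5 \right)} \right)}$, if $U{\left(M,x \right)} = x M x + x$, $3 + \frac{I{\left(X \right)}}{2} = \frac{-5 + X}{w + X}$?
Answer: $\frac{308}{27} \approx 11.407$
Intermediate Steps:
$I{\left(X \right)} = -6 + \frac{2 \left(-5 + X\right)}{2 + X}$ ($I{\left(X \right)} = -6 + 2 \frac{-5 + X}{2 + X} = -6 + \frac{2 \left(-5 + X\right)}{2 + X}$)
$U{\left(M,x \right)} = x + M x^{2}$ ($U{\left(M,x \right)} = M x x + x = M x^{2} + x = x + M x^{2}$)
$14 U{\left(\frac{1}{3},I{\left(-5 \right)} \right)} = 14 \frac{2 \left(-11 - -10\right)}{2 - 5} \left(1 + \frac{2 \frac{1}{2 - 5} \left(-11 - -10\right)}{3}\right) = 14 \frac{2 \left(-11 + 10\right)}{-3} \left(1 + \frac{2 \frac{1}{-3} \left(-11 + 10\right)}{3}\right) = 14 \cdot 2 \left(- \frac{1}{3}\right) \left(-1\right) \left(1 + \frac{2 \left(- \frac{1}{3}\right) \left(-1\right)}{3}\right) = 14 \frac{2 \left(1 + \frac{1}{3} \cdot \frac{2}{3}\right)}{3} = 14 \frac{2 \left(1 + \frac{2}{9}\right)}{3} = 14 \cdot \frac{2}{3} \cdot \frac{11}{9} = 14 \cdot \frac{22}{27} = \frac{308}{27}$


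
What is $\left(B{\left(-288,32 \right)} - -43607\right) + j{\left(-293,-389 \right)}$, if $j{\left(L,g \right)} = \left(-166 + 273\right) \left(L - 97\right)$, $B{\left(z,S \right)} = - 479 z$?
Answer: $139829$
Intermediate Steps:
$j{\left(L,g \right)} = -10379 + 107 L$ ($j{\left(L,g \right)} = 107 \left(-97 + L\right) = -10379 + 107 L$)
$\left(B{\left(-288,32 \right)} - -43607\right) + j{\left(-293,-389 \right)} = \left(\left(-479\right) \left(-288\right) - -43607\right) + \left(-10379 + 107 \left(-293\right)\right) = \left(137952 + 43607\right) - 41730 = 181559 - 41730 = 139829$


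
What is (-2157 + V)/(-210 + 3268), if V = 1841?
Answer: -158/1529 ≈ -0.10334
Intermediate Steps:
(-2157 + V)/(-210 + 3268) = (-2157 + 1841)/(-210 + 3268) = -316/3058 = -316*1/3058 = -158/1529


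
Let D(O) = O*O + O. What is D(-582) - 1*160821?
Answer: 177321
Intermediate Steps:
D(O) = O + O² (D(O) = O² + O = O + O²)
D(-582) - 1*160821 = -582*(1 - 582) - 1*160821 = -582*(-581) - 160821 = 338142 - 160821 = 177321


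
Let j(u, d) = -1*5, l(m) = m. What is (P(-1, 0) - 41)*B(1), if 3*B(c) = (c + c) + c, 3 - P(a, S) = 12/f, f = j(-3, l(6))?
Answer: -178/5 ≈ -35.600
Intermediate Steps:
j(u, d) = -5
f = -5
P(a, S) = 27/5 (P(a, S) = 3 - 12/(-5) = 3 - 12*(-1)/5 = 3 - 1*(-12/5) = 3 + 12/5 = 27/5)
B(c) = c (B(c) = ((c + c) + c)/3 = (2*c + c)/3 = (3*c)/3 = c)
(P(-1, 0) - 41)*B(1) = (27/5 - 41)*1 = -178/5*1 = -178/5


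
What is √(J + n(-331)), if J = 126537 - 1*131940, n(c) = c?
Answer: I*√5734 ≈ 75.723*I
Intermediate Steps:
J = -5403 (J = 126537 - 131940 = -5403)
√(J + n(-331)) = √(-5403 - 331) = √(-5734) = I*√5734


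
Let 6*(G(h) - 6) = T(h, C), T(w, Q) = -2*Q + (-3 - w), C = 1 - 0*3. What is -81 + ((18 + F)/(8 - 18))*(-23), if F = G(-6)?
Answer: -305/12 ≈ -25.417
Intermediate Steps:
C = 1 (C = 1 - 1*0 = 1 + 0 = 1)
T(w, Q) = -3 - w - 2*Q
G(h) = 31/6 - h/6 (G(h) = 6 + (-3 - h - 2*1)/6 = 6 + (-3 - h - 2)/6 = 6 + (-5 - h)/6 = 6 + (-⅚ - h/6) = 31/6 - h/6)
F = 37/6 (F = 31/6 - ⅙*(-6) = 31/6 + 1 = 37/6 ≈ 6.1667)
-81 + ((18 + F)/(8 - 18))*(-23) = -81 + ((18 + 37/6)/(8 - 18))*(-23) = -81 + ((145/6)/(-10))*(-23) = -81 + ((145/6)*(-⅒))*(-23) = -81 - 29/12*(-23) = -81 + 667/12 = -305/12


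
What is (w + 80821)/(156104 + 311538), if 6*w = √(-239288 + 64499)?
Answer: 80821/467642 + I*√19421/935284 ≈ 0.17283 + 0.000149*I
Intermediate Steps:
w = I*√19421/2 (w = √(-239288 + 64499)/6 = √(-174789)/6 = (3*I*√19421)/6 = I*√19421/2 ≈ 69.68*I)
(w + 80821)/(156104 + 311538) = (I*√19421/2 + 80821)/(156104 + 311538) = (80821 + I*√19421/2)/467642 = (80821 + I*√19421/2)*(1/467642) = 80821/467642 + I*√19421/935284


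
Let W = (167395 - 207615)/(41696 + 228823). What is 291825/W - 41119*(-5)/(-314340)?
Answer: -4772178913927/2431299 ≈ -1.9628e+6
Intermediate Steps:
W = -40220/270519 ≈ -0.14868
291825/W - 41119*(-5)/(-314340) = 291825/(-40220/270519) - 41119*(-5)/(-314340) = 291825*(-270519/40220) + 205595*(-1/314340) = -15788841435/8044 - 3163/4836 = -4772178913927/2431299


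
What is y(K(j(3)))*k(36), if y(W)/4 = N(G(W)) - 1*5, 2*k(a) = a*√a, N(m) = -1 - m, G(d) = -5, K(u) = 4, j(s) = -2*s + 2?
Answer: -432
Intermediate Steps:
j(s) = 2 - 2*s
k(a) = a^(3/2)/2 (k(a) = (a*√a)/2 = a^(3/2)/2)
y(W) = -4 (y(W) = 4*((-1 - 1*(-5)) - 1*5) = 4*((-1 + 5) - 5) = 4*(4 - 5) = 4*(-1) = -4)
y(K(j(3)))*k(36) = -2*36^(3/2) = -2*216 = -4*108 = -432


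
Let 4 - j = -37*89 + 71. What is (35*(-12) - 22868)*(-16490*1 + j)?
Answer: 308892032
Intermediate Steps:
j = 3226 (j = 4 - (-37*89 + 71) = 4 - (-3293 + 71) = 4 - 1*(-3222) = 4 + 3222 = 3226)
(35*(-12) - 22868)*(-16490*1 + j) = (35*(-12) - 22868)*(-16490*1 + 3226) = (-420 - 22868)*(-16490 + 3226) = -23288*(-13264) = 308892032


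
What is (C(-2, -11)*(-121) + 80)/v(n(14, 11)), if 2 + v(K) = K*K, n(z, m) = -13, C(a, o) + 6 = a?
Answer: 1048/167 ≈ 6.2755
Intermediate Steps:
C(a, o) = -6 + a
v(K) = -2 + K**2 (v(K) = -2 + K*K = -2 + K**2)
(C(-2, -11)*(-121) + 80)/v(n(14, 11)) = ((-6 - 2)*(-121) + 80)/(-2 + (-13)**2) = (-8*(-121) + 80)/(-2 + 169) = (968 + 80)/167 = 1048*(1/167) = 1048/167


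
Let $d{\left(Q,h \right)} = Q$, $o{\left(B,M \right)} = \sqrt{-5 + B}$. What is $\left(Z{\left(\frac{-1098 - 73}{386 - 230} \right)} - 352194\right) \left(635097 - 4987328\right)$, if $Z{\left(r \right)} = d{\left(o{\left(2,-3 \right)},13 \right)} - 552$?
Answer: $1535232076326 - 4352231 i \sqrt{3} \approx 1.5352 \cdot 10^{12} - 7.5383 \cdot 10^{6} i$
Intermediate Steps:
$Z{\left(r \right)} = -552 + i \sqrt{3}$ ($Z{\left(r \right)} = \sqrt{-5 + 2} - 552 = \sqrt{-3} - 552 = i \sqrt{3} - 552 = -552 + i \sqrt{3}$)
$\left(Z{\left(\frac{-1098 - 73}{386 - 230} \right)} - 352194\right) \left(635097 - 4987328\right) = \left(\left(-552 + i \sqrt{3}\right) - 352194\right) \left(635097 - 4987328\right) = \left(-352746 + i \sqrt{3}\right) \left(-4352231\right) = 1535232076326 - 4352231 i \sqrt{3}$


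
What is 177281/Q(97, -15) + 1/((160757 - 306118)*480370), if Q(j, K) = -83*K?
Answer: 495160466270077/3477387765786 ≈ 142.39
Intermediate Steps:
177281/Q(97, -15) + 1/((160757 - 306118)*480370) = 177281/((-83*(-15))) + 1/((160757 - 306118)*480370) = 177281/1245 + (1/480370)/(-145361) = 177281*(1/1245) - 1/145361*1/480370 = 177281/1245 - 1/69827063570 = 495160466270077/3477387765786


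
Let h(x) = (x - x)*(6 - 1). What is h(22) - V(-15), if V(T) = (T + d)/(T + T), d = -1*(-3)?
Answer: -⅖ ≈ -0.40000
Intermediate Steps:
d = 3
h(x) = 0 (h(x) = 0*5 = 0)
V(T) = (3 + T)/(2*T) (V(T) = (T + 3)/(T + T) = (3 + T)/((2*T)) = (3 + T)*(1/(2*T)) = (3 + T)/(2*T))
h(22) - V(-15) = 0 - (3 - 15)/(2*(-15)) = 0 - (-1)*(-12)/(2*15) = 0 - 1*⅖ = 0 - ⅖ = -⅖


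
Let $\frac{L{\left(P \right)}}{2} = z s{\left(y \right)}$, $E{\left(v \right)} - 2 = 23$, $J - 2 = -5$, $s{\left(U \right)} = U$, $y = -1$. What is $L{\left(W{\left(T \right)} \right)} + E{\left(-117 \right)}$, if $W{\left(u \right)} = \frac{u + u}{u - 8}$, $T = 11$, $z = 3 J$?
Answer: $43$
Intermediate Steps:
$J = -3$ ($J = 2 - 5 = -3$)
$z = -9$ ($z = 3 \left(-3\right) = -9$)
$E{\left(v \right)} = 25$ ($E{\left(v \right)} = 2 + 23 = 25$)
$W{\left(u \right)} = \frac{2 u}{-8 + u}$
$L{\left(P \right)} = 18$ ($L{\left(P \right)} = 2 \left(\left(-9\right) \left(-1\right)\right) = 2 \cdot 9 = 18$)
$L{\left(W{\left(T \right)} \right)} + E{\left(-117 \right)} = 18 + 25 = 43$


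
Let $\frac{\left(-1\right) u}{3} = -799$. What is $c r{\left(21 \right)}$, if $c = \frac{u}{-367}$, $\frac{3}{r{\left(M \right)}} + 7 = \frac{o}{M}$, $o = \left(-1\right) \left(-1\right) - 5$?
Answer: $\frac{151011}{55417} \approx 2.725$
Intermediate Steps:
$u = 2397$ ($u = \left(-3\right) \left(-799\right) = 2397$)
$o = -4$ ($o = 1 - 5 = -4$)
$r{\left(M \right)} = \frac{3}{-7 - \frac{4}{M}}$
$c = - \frac{2397}{367}$ ($c = \frac{2397}{-367} = 2397 \left(- \frac{1}{367}\right) = - \frac{2397}{367} \approx -6.5313$)
$c r{\left(21 \right)} = - \frac{2397 \left(\left(-3\right) 21 \frac{1}{4 + 7 \cdot 21}\right)}{367} = - \frac{2397 \left(\left(-3\right) 21 \frac{1}{4 + 147}\right)}{367} = - \frac{2397 \left(\left(-3\right) 21 \cdot \frac{1}{151}\right)}{367} = \left(- \frac{2397}{367}\right) \left(- \frac{63}{151}\right) = \frac{151011}{55417}$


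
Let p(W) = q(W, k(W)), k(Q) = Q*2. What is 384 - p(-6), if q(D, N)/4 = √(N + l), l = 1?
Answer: 384 - 4*I*√11 ≈ 384.0 - 13.266*I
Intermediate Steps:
k(Q) = 2*Q
q(D, N) = 4*√(1 + N) (q(D, N) = 4*√(N + 1) = 4*√(1 + N))
p(W) = 4*√(1 + 2*W)
384 - p(-6) = 384 - 4*√(1 + 2*(-6)) = 384 - 4*√(1 - 12) = 384 - 4*√(-11) = 384 - 4*I*√11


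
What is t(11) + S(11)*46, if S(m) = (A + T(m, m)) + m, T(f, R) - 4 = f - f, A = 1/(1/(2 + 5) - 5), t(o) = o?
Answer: 11756/17 ≈ 691.53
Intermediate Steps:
A = -7/34 (A = 1/(1/7 - 5) = 1/(-34/7) = -7/34 ≈ -0.20588)
T(f, R) = 4 (T(f, R) = 4 + (f - f) = 4 + 0 = 4)
S(m) = 129/34 + m (S(m) = (-7/34 + 4) + m = 129/34 + m)
t(11) + S(11)*46 = 11 + (129/34 + 11)*46 = 11 + (503/34)*46 = 11 + 11569/17 = 11756/17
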